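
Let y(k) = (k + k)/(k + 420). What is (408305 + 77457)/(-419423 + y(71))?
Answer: -238509142/205936551 ≈ -1.1582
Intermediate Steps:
y(k) = 2*k/(420 + k) (y(k) = (2*k)/(420 + k) = 2*k/(420 + k))
(408305 + 77457)/(-419423 + y(71)) = (408305 + 77457)/(-419423 + 2*71/(420 + 71)) = 485762/(-419423 + 2*71/491) = 485762/(-419423 + 2*71*(1/491)) = 485762/(-419423 + 142/491) = 485762/(-205936551/491) = 485762*(-491/205936551) = -238509142/205936551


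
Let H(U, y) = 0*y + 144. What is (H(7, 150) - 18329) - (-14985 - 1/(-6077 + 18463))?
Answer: -39635199/12386 ≈ -3200.0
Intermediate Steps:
H(U, y) = 144 (H(U, y) = 0 + 144 = 144)
(H(7, 150) - 18329) - (-14985 - 1/(-6077 + 18463)) = (144 - 18329) - (-14985 - 1/(-6077 + 18463)) = -18185 - (-14985 - 1/12386) = -18185 - 1*(-185604211/12386) = -18185 + 185604211/12386 = -39635199/12386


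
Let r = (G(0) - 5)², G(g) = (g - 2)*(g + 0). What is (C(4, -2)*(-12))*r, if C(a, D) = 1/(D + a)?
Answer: -150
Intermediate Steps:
G(g) = g*(-2 + g) (G(g) = (-2 + g)*g = g*(-2 + g))
r = 25 (r = (0*(-2 + 0) - 5)² = (0*(-2) - 5)² = (0 - 5)² = (-5)² = 25)
(C(4, -2)*(-12))*r = (-12/(-2 + 4))*25 = (-12/2)*25 = ((½)*(-12))*25 = -6*25 = -150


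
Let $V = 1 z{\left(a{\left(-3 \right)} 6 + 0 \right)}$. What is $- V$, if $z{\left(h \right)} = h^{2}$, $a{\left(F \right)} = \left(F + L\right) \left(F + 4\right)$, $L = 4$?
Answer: $-36$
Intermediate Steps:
$a{\left(F \right)} = \left(4 + F\right)^{2}$ ($a{\left(F \right)} = \left(F + 4\right) \left(F + 4\right) = \left(4 + F\right) \left(4 + F\right) = \left(4 + F\right)^{2}$)
$V = 36$ ($V = 1 \left(\left(16 + \left(-3\right)^{2} + 8 \left(-3\right)\right) 6 + 0\right)^{2} = 1 \left(\left(16 + 9 - 24\right) 6 + 0\right)^{2} = 1 \left(1 \cdot 6 + 0\right)^{2} = 1 \left(6 + 0\right)^{2} = 1 \cdot 6^{2} = 1 \cdot 36 = 36$)
$- V = \left(-1\right) 36 = -36$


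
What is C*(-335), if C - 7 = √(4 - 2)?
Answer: -2345 - 335*√2 ≈ -2818.8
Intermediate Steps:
C = 7 + √2 (C = 7 + √(4 - 2) = 7 + √2 ≈ 8.4142)
C*(-335) = (7 + √2)*(-335) = -2345 - 335*√2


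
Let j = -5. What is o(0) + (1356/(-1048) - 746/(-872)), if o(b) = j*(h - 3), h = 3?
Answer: -25039/57116 ≈ -0.43839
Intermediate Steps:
o(b) = 0 (o(b) = -5*(3 - 3) = -5*0 = 0)
o(0) + (1356/(-1048) - 746/(-872)) = 0 + (1356/(-1048) - 746/(-872)) = 0 + (1356*(-1/1048) - 746*(-1/872)) = 0 + (-339/262 + 373/436) = 0 - 25039/57116 = -25039/57116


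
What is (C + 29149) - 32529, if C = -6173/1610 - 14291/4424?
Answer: -1723202933/508760 ≈ -3387.1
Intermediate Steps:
C = -3594133/508760 (C = -6173*1/1610 - 14291*1/4424 = -6173/1610 - 14291/4424 = -3594133/508760 ≈ -7.0645)
(C + 29149) - 32529 = (-3594133/508760 + 29149) - 32529 = 14826251107/508760 - 32529 = -1723202933/508760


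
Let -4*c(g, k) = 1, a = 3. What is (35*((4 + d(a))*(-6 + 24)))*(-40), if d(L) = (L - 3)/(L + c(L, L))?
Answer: -100800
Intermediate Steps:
c(g, k) = -¼ (c(g, k) = -¼*1 = -¼)
d(L) = (-3 + L)/(-¼ + L) (d(L) = (L - 3)/(L - ¼) = (-3 + L)/(-¼ + L))
(35*((4 + d(a))*(-6 + 24)))*(-40) = (35*((4 + 4*(-3 + 3)/(-1 + 4*3))*(-6 + 24)))*(-40) = (35*((4 + 4*0/(-1 + 12))*18))*(-40) = (35*((4 + 4*0/11)*18))*(-40) = (35*((4 + 4*(1/11)*0)*18))*(-40) = (35*((4 + 0)*18))*(-40) = (35*(4*18))*(-40) = (35*72)*(-40) = 2520*(-40) = -100800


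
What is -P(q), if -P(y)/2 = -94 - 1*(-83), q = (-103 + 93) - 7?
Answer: -22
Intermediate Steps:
q = -17 (q = -10 - 7 = -17)
P(y) = 22 (P(y) = -2*(-94 - 1*(-83)) = -2*(-94 + 83) = -2*(-11) = 22)
-P(q) = -1*22 = -22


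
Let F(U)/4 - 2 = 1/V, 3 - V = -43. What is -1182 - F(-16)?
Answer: -27372/23 ≈ -1190.1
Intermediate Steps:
V = 46 (V = 3 - 1*(-43) = 3 + 43 = 46)
F(U) = 186/23 (F(U) = 8 + 4/46 = 8 + 4*(1/46) = 8 + 2/23 = 186/23)
-1182 - F(-16) = -1182 - 1*186/23 = -1182 - 186/23 = -27372/23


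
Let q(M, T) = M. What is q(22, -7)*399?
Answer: 8778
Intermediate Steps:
q(22, -7)*399 = 22*399 = 8778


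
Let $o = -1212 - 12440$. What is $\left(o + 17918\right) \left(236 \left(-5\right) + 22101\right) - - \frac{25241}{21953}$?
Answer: $\frac{1959283014899}{21953} \approx 8.9249 \cdot 10^{7}$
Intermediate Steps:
$o = -13652$ ($o = -1212 - 12440 = -13652$)
$\left(o + 17918\right) \left(236 \left(-5\right) + 22101\right) - - \frac{25241}{21953} = \left(-13652 + 17918\right) \left(236 \left(-5\right) + 22101\right) - - \frac{25241}{21953} = 4266 \left(-1180 + 22101\right) - \left(-25241\right) \frac{1}{21953} = 4266 \cdot 20921 - - \frac{25241}{21953} = 89248986 + \frac{25241}{21953} = \frac{1959283014899}{21953}$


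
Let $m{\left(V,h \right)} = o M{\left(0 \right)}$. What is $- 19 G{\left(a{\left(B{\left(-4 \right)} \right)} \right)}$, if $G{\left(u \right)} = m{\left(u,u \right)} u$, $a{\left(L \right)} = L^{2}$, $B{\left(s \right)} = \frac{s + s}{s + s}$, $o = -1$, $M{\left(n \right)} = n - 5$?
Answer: $-95$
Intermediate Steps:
$M{\left(n \right)} = -5 + n$
$m{\left(V,h \right)} = 5$ ($m{\left(V,h \right)} = - (-5 + 0) = \left(-1\right) \left(-5\right) = 5$)
$B{\left(s \right)} = 1$ ($B{\left(s \right)} = \frac{2 s}{2 s} = 2 s \frac{1}{2 s} = 1$)
$G{\left(u \right)} = 5 u$
$- 19 G{\left(a{\left(B{\left(-4 \right)} \right)} \right)} = - 19 \cdot 5 \cdot 1^{2} = - 19 \cdot 5 \cdot 1 = \left(-19\right) 5 = -95$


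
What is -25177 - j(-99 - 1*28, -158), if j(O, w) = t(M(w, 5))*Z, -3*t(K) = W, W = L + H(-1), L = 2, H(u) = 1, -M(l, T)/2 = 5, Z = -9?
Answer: -25186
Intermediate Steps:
M(l, T) = -10 (M(l, T) = -2*5 = -10)
W = 3 (W = 2 + 1 = 3)
t(K) = -1 (t(K) = -1/3*3 = -1)
j(O, w) = 9 (j(O, w) = -1*(-9) = 9)
-25177 - j(-99 - 1*28, -158) = -25177 - 1*9 = -25177 - 9 = -25186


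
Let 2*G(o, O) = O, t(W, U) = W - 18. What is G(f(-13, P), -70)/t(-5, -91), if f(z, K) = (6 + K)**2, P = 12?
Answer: 35/23 ≈ 1.5217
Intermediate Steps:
t(W, U) = -18 + W
G(o, O) = O/2
G(f(-13, P), -70)/t(-5, -91) = ((1/2)*(-70))/(-18 - 5) = -35/(-23) = -35*(-1/23) = 35/23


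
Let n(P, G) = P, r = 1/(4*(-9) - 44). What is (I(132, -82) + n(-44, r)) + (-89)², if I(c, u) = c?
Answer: 8009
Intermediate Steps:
r = -1/80 (r = 1/(-36 - 44) = 1/(-80) = -1/80 ≈ -0.012500)
(I(132, -82) + n(-44, r)) + (-89)² = (132 - 44) + (-89)² = 88 + 7921 = 8009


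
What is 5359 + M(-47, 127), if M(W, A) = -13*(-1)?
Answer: 5372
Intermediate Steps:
M(W, A) = 13
5359 + M(-47, 127) = 5359 + 13 = 5372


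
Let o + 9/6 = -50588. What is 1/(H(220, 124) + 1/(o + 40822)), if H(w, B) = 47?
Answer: 19535/918143 ≈ 0.021277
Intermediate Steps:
o = -101179/2 (o = -3/2 - 50588 = -101179/2 ≈ -50590.)
1/(H(220, 124) + 1/(o + 40822)) = 1/(47 + 1/(-101179/2 + 40822)) = 1/(47 + 1/(-19535/2)) = 1/(47 - 2/19535) = 1/(918143/19535) = 19535/918143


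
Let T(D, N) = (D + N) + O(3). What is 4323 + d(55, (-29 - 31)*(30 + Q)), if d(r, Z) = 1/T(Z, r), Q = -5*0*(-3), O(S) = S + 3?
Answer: 7517696/1739 ≈ 4323.0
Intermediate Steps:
O(S) = 3 + S
T(D, N) = 6 + D + N (T(D, N) = (D + N) + (3 + 3) = (D + N) + 6 = 6 + D + N)
Q = 0 (Q = 0*(-3) = 0)
d(r, Z) = 1/(6 + Z + r)
4323 + d(55, (-29 - 31)*(30 + Q)) = 4323 + 1/(6 + (-29 - 31)*(30 + 0) + 55) = 4323 + 1/(6 - 60*30 + 55) = 4323 + 1/(6 - 1800 + 55) = 4323 + 1/(-1739) = 4323 - 1/1739 = 7517696/1739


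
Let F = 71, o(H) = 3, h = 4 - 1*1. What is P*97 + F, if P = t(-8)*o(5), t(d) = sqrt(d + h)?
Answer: 71 + 291*I*sqrt(5) ≈ 71.0 + 650.7*I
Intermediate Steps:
h = 3 (h = 4 - 1 = 3)
t(d) = sqrt(3 + d) (t(d) = sqrt(d + 3) = sqrt(3 + d))
P = 3*I*sqrt(5) (P = sqrt(3 - 8)*3 = sqrt(-5)*3 = (I*sqrt(5))*3 = 3*I*sqrt(5) ≈ 6.7082*I)
P*97 + F = (3*I*sqrt(5))*97 + 71 = 291*I*sqrt(5) + 71 = 71 + 291*I*sqrt(5)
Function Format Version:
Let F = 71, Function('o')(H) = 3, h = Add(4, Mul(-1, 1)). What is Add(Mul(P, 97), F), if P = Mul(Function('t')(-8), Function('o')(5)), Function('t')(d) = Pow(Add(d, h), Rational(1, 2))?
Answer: Add(71, Mul(291, I, Pow(5, Rational(1, 2)))) ≈ Add(71.000, Mul(650.70, I))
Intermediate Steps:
h = 3 (h = Add(4, -1) = 3)
Function('t')(d) = Pow(Add(3, d), Rational(1, 2)) (Function('t')(d) = Pow(Add(d, 3), Rational(1, 2)) = Pow(Add(3, d), Rational(1, 2)))
P = Mul(3, I, Pow(5, Rational(1, 2))) (P = Mul(Pow(Add(3, -8), Rational(1, 2)), 3) = Mul(Pow(-5, Rational(1, 2)), 3) = Mul(Mul(I, Pow(5, Rational(1, 2))), 3) = Mul(3, I, Pow(5, Rational(1, 2))) ≈ Mul(6.7082, I))
Add(Mul(P, 97), F) = Add(Mul(Mul(3, I, Pow(5, Rational(1, 2))), 97), 71) = Add(Mul(291, I, Pow(5, Rational(1, 2))), 71) = Add(71, Mul(291, I, Pow(5, Rational(1, 2))))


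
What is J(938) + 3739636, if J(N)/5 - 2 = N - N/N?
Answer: 3744331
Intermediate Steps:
J(N) = 5 + 5*N (J(N) = 10 + 5*(N - N/N) = 10 + 5*(N - 1*1) = 10 + 5*(N - 1) = 10 + 5*(-1 + N) = 10 + (-5 + 5*N) = 5 + 5*N)
J(938) + 3739636 = (5 + 5*938) + 3739636 = (5 + 4690) + 3739636 = 4695 + 3739636 = 3744331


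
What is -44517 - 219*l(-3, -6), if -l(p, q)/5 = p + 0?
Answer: -47802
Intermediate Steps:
l(p, q) = -5*p (l(p, q) = -5*(p + 0) = -5*p)
-44517 - 219*l(-3, -6) = -44517 - 219*(-5*(-3)) = -44517 - 219*15 = -44517 - 1*3285 = -44517 - 3285 = -47802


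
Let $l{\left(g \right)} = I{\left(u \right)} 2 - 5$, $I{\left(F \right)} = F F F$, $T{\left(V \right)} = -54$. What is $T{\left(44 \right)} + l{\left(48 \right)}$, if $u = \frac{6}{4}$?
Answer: $- \frac{209}{4} \approx -52.25$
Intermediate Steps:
$u = \frac{3}{2}$ ($u = 6 \cdot \frac{1}{4} = \frac{3}{2} \approx 1.5$)
$I{\left(F \right)} = F^{3}$ ($I{\left(F \right)} = F^{2} F = F^{3}$)
$l{\left(g \right)} = \frac{7}{4}$ ($l{\left(g \right)} = \left(\frac{3}{2}\right)^{3} \cdot 2 - 5 = \frac{27}{8} \cdot 2 - 5 = \frac{27}{4} - 5 = \frac{7}{4}$)
$T{\left(44 \right)} + l{\left(48 \right)} = -54 + \frac{7}{4} = - \frac{209}{4}$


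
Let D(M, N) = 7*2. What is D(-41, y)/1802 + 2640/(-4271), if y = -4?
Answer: -2348743/3848171 ≈ -0.61035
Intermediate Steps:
D(M, N) = 14
D(-41, y)/1802 + 2640/(-4271) = 14/1802 + 2640/(-4271) = 14*(1/1802) + 2640*(-1/4271) = 7/901 - 2640/4271 = -2348743/3848171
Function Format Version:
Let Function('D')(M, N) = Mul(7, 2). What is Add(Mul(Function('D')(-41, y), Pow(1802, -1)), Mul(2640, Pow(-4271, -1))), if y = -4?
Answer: Rational(-2348743, 3848171) ≈ -0.61035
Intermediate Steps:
Function('D')(M, N) = 14
Add(Mul(Function('D')(-41, y), Pow(1802, -1)), Mul(2640, Pow(-4271, -1))) = Add(Mul(14, Pow(1802, -1)), Mul(2640, Pow(-4271, -1))) = Add(Mul(14, Rational(1, 1802)), Mul(2640, Rational(-1, 4271))) = Add(Rational(7, 901), Rational(-2640, 4271)) = Rational(-2348743, 3848171)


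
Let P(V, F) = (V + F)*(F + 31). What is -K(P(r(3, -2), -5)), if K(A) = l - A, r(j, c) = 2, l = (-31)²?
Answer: -1039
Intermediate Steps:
l = 961
P(V, F) = (31 + F)*(F + V) (P(V, F) = (F + V)*(31 + F) = (31 + F)*(F + V))
K(A) = 961 - A
-K(P(r(3, -2), -5)) = -(961 - ((-5)² + 31*(-5) + 31*2 - 5*2)) = -(961 - (25 - 155 + 62 - 10)) = -(961 - 1*(-78)) = -(961 + 78) = -1*1039 = -1039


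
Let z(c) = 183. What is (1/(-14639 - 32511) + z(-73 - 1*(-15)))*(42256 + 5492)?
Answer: 8956330062/1025 ≈ 8.7379e+6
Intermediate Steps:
(1/(-14639 - 32511) + z(-73 - 1*(-15)))*(42256 + 5492) = (1/(-14639 - 32511) + 183)*(42256 + 5492) = (1/(-47150) + 183)*47748 = (-1/47150 + 183)*47748 = (8628449/47150)*47748 = 8956330062/1025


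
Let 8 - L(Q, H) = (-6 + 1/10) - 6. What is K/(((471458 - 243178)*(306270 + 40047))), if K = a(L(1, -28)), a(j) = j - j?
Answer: 0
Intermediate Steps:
L(Q, H) = 199/10 (L(Q, H) = 8 - ((-6 + 1/10) - 6) = 8 - ((-6 + ⅒) - 6) = 8 - (-59/10 - 6) = 8 - 1*(-119/10) = 8 + 119/10 = 199/10)
a(j) = 0
K = 0
K/(((471458 - 243178)*(306270 + 40047))) = 0/(((471458 - 243178)*(306270 + 40047))) = 0/((228280*346317)) = 0/79057244760 = 0*(1/79057244760) = 0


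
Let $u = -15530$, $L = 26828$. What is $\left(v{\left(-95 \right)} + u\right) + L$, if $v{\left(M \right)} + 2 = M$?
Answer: $11201$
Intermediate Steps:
$v{\left(M \right)} = -2 + M$
$\left(v{\left(-95 \right)} + u\right) + L = \left(\left(-2 - 95\right) - 15530\right) + 26828 = \left(-97 - 15530\right) + 26828 = -15627 + 26828 = 11201$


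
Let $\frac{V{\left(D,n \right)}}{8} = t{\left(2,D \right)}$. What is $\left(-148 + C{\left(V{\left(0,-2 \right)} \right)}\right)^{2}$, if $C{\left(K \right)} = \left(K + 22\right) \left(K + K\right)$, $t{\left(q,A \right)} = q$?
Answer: $1140624$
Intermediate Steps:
$V{\left(D,n \right)} = 16$ ($V{\left(D,n \right)} = 8 \cdot 2 = 16$)
$C{\left(K \right)} = 2 K \left(22 + K\right)$ ($C{\left(K \right)} = \left(22 + K\right) 2 K = 2 K \left(22 + K\right)$)
$\left(-148 + C{\left(V{\left(0,-2 \right)} \right)}\right)^{2} = \left(-148 + 2 \cdot 16 \left(22 + 16\right)\right)^{2} = \left(-148 + 2 \cdot 16 \cdot 38\right)^{2} = \left(-148 + 1216\right)^{2} = 1068^{2} = 1140624$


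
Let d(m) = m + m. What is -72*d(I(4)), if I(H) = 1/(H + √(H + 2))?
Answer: -288/5 + 72*√6/5 ≈ -22.327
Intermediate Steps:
I(H) = 1/(H + √(2 + H))
d(m) = 2*m
-72*d(I(4)) = -144/(4 + √(2 + 4)) = -144/(4 + √6)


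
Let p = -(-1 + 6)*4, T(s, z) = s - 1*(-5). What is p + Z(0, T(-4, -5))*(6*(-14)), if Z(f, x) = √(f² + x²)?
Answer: -104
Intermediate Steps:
T(s, z) = 5 + s (T(s, z) = s + 5 = 5 + s)
p = -20 (p = -5*4 = -1*20 = -20)
p + Z(0, T(-4, -5))*(6*(-14)) = -20 + √(0² + (5 - 4)²)*(6*(-14)) = -20 + √(0 + 1²)*(-84) = -20 + √(0 + 1)*(-84) = -20 + √1*(-84) = -20 + 1*(-84) = -20 - 84 = -104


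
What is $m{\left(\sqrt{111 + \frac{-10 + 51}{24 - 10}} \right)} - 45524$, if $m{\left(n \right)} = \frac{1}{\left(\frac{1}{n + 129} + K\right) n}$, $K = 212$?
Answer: $- \frac{236721693760901}{5199931767} + \frac{24527077 \sqrt{22330}}{8293891168365} \approx -45524.0$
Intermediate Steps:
$m{\left(n \right)} = \frac{1}{n \left(212 + \frac{1}{129 + n}\right)}$ ($m{\left(n \right)} = \frac{1}{\left(\frac{1}{n + 129} + 212\right) n} = \frac{1}{\left(\frac{1}{129 + n} + 212\right) n} = \frac{1}{\left(212 + \frac{1}{129 + n}\right) n} = \frac{1}{n \left(212 + \frac{1}{129 + n}\right)}$)
$m{\left(\sqrt{111 + \frac{-10 + 51}{24 - 10}} \right)} - 45524 = \frac{129 + \sqrt{111 + \frac{-10 + 51}{24 - 10}}}{\sqrt{111 + \frac{-10 + 51}{24 - 10}} \left(27349 + 212 \sqrt{111 + \frac{-10 + 51}{24 - 10}}\right)} - 45524 = \frac{129 + \sqrt{111 + \frac{41}{14}}}{\sqrt{111 + \frac{41}{14}} \left(27349 + 212 \sqrt{111 + \frac{41}{14}}\right)} - 45524 = \frac{129 + \sqrt{\frac{1595}{14}}}{\sqrt{\frac{1595}{14}} \left(27349 + 212 \sqrt{\frac{1595}{14}}\right)} - 45524 = \frac{129 + \frac{\sqrt{22330}}{14}}{\frac{\sqrt{22330}}{14} \left(27349 + 212 \frac{\sqrt{22330}}{14}\right)} - 45524 = \frac{\frac{\sqrt{22330}}{1595} \left(129 + \frac{\sqrt{22330}}{14}\right)}{27349 + \frac{106 \sqrt{22330}}{7}} - 45524 = \frac{\sqrt{22330} \left(129 + \frac{\sqrt{22330}}{14}\right)}{1595 \left(27349 + \frac{106 \sqrt{22330}}{7}\right)} - 45524 = -45524 + \frac{\sqrt{22330} \left(129 + \frac{\sqrt{22330}}{14}\right)}{1595 \left(27349 + \frac{106 \sqrt{22330}}{7}\right)}$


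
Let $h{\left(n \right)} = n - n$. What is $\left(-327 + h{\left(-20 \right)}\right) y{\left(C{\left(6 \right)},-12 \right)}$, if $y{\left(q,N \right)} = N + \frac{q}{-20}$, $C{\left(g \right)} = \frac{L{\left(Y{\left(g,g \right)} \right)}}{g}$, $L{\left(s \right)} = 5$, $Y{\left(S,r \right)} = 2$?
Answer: $\frac{31501}{8} \approx 3937.6$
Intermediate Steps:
$h{\left(n \right)} = 0$
$C{\left(g \right)} = \frac{5}{g}$
$y{\left(q,N \right)} = N - \frac{q}{20}$ ($y{\left(q,N \right)} = N + q \left(- \frac{1}{20}\right) = N - \frac{q}{20}$)
$\left(-327 + h{\left(-20 \right)}\right) y{\left(C{\left(6 \right)},-12 \right)} = \left(-327 + 0\right) \left(-12 - \frac{5 \cdot \frac{1}{6}}{20}\right) = - 327 \left(-12 - \frac{5 \cdot \frac{1}{6}}{20}\right) = - 327 \left(-12 - \frac{1}{24}\right) = \left(-327\right) \left(- \frac{289}{24}\right) = \frac{31501}{8}$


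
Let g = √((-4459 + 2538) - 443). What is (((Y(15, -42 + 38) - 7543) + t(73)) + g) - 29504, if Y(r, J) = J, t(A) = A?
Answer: -36978 + 2*I*√591 ≈ -36978.0 + 48.621*I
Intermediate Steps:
g = 2*I*√591 (g = √(-1921 - 443) = √(-2364) = 2*I*√591 ≈ 48.621*I)
(((Y(15, -42 + 38) - 7543) + t(73)) + g) - 29504 = ((((-42 + 38) - 7543) + 73) + 2*I*√591) - 29504 = (((-4 - 7543) + 73) + 2*I*√591) - 29504 = ((-7547 + 73) + 2*I*√591) - 29504 = (-7474 + 2*I*√591) - 29504 = -36978 + 2*I*√591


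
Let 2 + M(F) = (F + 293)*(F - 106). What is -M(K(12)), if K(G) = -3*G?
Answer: 36496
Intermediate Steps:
M(F) = -2 + (-106 + F)*(293 + F) (M(F) = -2 + (F + 293)*(F - 106) = -2 + (293 + F)*(-106 + F) = -2 + (-106 + F)*(293 + F))
-M(K(12)) = -(-31060 + (-3*12)² + 187*(-3*12)) = -(-31060 + (-36)² + 187*(-36)) = -(-31060 + 1296 - 6732) = -1*(-36496) = 36496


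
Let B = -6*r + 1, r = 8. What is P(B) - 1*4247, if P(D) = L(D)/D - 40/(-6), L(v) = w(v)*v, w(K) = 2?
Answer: -12715/3 ≈ -4238.3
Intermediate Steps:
B = -47 (B = -6*8 + 1 = -48 + 1 = -47)
L(v) = 2*v
P(D) = 26/3 (P(D) = (2*D)/D - 40/(-6) = 2 - 40*(-⅙) = 2 + 20/3 = 26/3)
P(B) - 1*4247 = 26/3 - 1*4247 = 26/3 - 4247 = -12715/3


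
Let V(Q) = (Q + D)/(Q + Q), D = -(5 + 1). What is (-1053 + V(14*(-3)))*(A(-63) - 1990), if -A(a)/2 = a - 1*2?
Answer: 13702620/7 ≈ 1.9575e+6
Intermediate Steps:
D = -6 (D = -1*6 = -6)
V(Q) = (-6 + Q)/(2*Q) (V(Q) = (Q - 6)/(Q + Q) = (-6 + Q)/((2*Q)) = (-6 + Q)*(1/(2*Q)) = (-6 + Q)/(2*Q))
A(a) = 4 - 2*a (A(a) = -2*(a - 1*2) = -2*(a - 2) = -2*(-2 + a) = 4 - 2*a)
(-1053 + V(14*(-3)))*(A(-63) - 1990) = (-1053 + (-6 + 14*(-3))/(2*((14*(-3)))))*((4 - 2*(-63)) - 1990) = (-1053 + (1/2)*(-6 - 42)/(-42))*((4 + 126) - 1990) = (-1053 + (1/2)*(-1/42)*(-48))*(130 - 1990) = (-1053 + 4/7)*(-1860) = -7367/7*(-1860) = 13702620/7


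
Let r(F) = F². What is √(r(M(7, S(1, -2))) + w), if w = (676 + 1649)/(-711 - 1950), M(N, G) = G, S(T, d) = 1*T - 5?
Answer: √11900879/887 ≈ 3.8893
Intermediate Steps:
S(T, d) = -5 + T (S(T, d) = T - 5 = -5 + T)
w = -775/887 (w = 2325/(-2661) = 2325*(-1/2661) = -775/887 ≈ -0.87373)
√(r(M(7, S(1, -2))) + w) = √((-5 + 1)² - 775/887) = √((-4)² - 775/887) = √(16 - 775/887) = √(13417/887) = √11900879/887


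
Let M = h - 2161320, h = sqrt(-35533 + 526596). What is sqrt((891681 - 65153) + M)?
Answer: sqrt(-1334792 + sqrt(491063)) ≈ 1155.0*I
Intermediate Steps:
h = sqrt(491063) ≈ 700.76
M = -2161320 + sqrt(491063) (M = sqrt(491063) - 2161320 = -2161320 + sqrt(491063) ≈ -2.1606e+6)
sqrt((891681 - 65153) + M) = sqrt((891681 - 65153) + (-2161320 + sqrt(491063))) = sqrt(826528 + (-2161320 + sqrt(491063))) = sqrt(-1334792 + sqrt(491063))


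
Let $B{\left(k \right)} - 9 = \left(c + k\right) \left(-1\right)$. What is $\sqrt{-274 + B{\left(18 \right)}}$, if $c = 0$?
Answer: $i \sqrt{283} \approx 16.823 i$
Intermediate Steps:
$B{\left(k \right)} = 9 - k$ ($B{\left(k \right)} = 9 + \left(0 + k\right) \left(-1\right) = 9 + k \left(-1\right) = 9 - k$)
$\sqrt{-274 + B{\left(18 \right)}} = \sqrt{-274 + \left(9 - 18\right)} = \sqrt{-274 - 9} = \sqrt{-283} = i \sqrt{283}$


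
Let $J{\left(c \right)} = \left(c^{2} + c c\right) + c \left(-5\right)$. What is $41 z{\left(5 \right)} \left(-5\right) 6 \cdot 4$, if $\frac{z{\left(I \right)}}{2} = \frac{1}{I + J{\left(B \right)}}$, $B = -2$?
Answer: $- \frac{9840}{23} \approx -427.83$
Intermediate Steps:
$J{\left(c \right)} = - 5 c + 2 c^{2}$ ($J{\left(c \right)} = \left(c^{2} + c^{2}\right) - 5 c = 2 c^{2} - 5 c = - 5 c + 2 c^{2}$)
$z{\left(I \right)} = \frac{2}{18 + I}$ ($z{\left(I \right)} = \frac{2}{I - 2 \left(-5 + 2 \left(-2\right)\right)} = \frac{2}{I - 2 \left(-5 - 4\right)} = \frac{2}{I - -18} = \frac{2}{I + 18} = \frac{2}{18 + I}$)
$41 z{\left(5 \right)} \left(-5\right) 6 \cdot 4 = 41 \frac{2}{18 + 5} \left(-5\right) 6 \cdot 4 = 41 \cdot \frac{2}{23} \left(\left(-30\right) 4\right) = 41 \cdot 2 \cdot \frac{1}{23} \left(-120\right) = 41 \cdot \frac{2}{23} \left(-120\right) = \frac{82}{23} \left(-120\right) = - \frac{9840}{23}$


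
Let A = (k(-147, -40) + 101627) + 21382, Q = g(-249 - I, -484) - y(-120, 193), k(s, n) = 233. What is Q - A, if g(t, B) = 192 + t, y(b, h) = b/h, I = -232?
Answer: -23751811/193 ≈ -1.2307e+5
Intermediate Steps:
Q = 33895/193 (Q = (192 + (-249 - 1*(-232))) - (-120)/193 = (192 + (-249 + 232)) - (-120)/193 = (192 - 17) - 1*(-120/193) = 175 + 120/193 = 33895/193 ≈ 175.62)
A = 123242 (A = (233 + 101627) + 21382 = 101860 + 21382 = 123242)
Q - A = 33895/193 - 1*123242 = 33895/193 - 123242 = -23751811/193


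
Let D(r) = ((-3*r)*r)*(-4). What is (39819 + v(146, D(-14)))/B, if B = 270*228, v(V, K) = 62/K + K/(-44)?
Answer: 514407437/796340160 ≈ 0.64596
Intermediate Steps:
D(r) = 12*r² (D(r) = -3*r²*(-4) = 12*r²)
v(V, K) = 62/K - K/44 (v(V, K) = 62/K + K*(-1/44) = 62/K - K/44)
B = 61560
(39819 + v(146, D(-14)))/B = (39819 + (62/((12*(-14)²)) - 3*(-14)²/11))/61560 = (39819 + (62/((12*196)) - 3*196/11))*(1/61560) = (39819 + (62/2352 - 1/44*2352))*(1/61560) = (39819 + (62*(1/2352) - 588/11))*(1/61560) = (39819 + (31/1176 - 588/11))*(1/61560) = (39819 - 691147/12936)*(1/61560) = (514407437/12936)*(1/61560) = 514407437/796340160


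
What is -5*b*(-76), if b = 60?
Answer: 22800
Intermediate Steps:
-5*b*(-76) = -5*60*(-76) = -300*(-76) = 22800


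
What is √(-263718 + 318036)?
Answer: √54318 ≈ 233.06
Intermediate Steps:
√(-263718 + 318036) = √54318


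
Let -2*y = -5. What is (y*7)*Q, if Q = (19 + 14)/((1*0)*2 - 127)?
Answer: -1155/254 ≈ -4.5472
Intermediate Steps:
y = 5/2 (y = -½*(-5) = 5/2 ≈ 2.5000)
Q = -33/127 (Q = 33/(0*2 - 127) = 33/(0 - 127) = 33/(-127) = 33*(-1/127) = -33/127 ≈ -0.25984)
(y*7)*Q = ((5/2)*7)*(-33/127) = (35/2)*(-33/127) = -1155/254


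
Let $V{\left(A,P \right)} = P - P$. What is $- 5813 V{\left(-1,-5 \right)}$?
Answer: $0$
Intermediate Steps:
$V{\left(A,P \right)} = 0$
$- 5813 V{\left(-1,-5 \right)} = \left(-5813\right) 0 = 0$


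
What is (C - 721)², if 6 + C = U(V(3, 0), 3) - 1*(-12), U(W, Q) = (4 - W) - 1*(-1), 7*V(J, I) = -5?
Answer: 24651225/49 ≈ 5.0309e+5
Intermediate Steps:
V(J, I) = -5/7 (V(J, I) = (⅐)*(-5) = -5/7)
U(W, Q) = 5 - W (U(W, Q) = (4 - W) + 1 = 5 - W)
C = 82/7 (C = -6 + ((5 - 1*(-5/7)) - 1*(-12)) = -6 + ((5 + 5/7) + 12) = -6 + (40/7 + 12) = -6 + 124/7 = 82/7 ≈ 11.714)
(C - 721)² = (82/7 - 721)² = (-4965/7)² = 24651225/49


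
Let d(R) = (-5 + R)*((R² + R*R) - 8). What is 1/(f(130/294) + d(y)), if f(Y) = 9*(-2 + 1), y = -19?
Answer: -1/17145 ≈ -5.8326e-5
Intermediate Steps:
f(Y) = -9 (f(Y) = 9*(-1) = -9)
d(R) = (-8 + 2*R²)*(-5 + R) (d(R) = (-5 + R)*((R² + R²) - 8) = (-5 + R)*(2*R² - 8) = (-5 + R)*(-8 + 2*R²) = (-8 + 2*R²)*(-5 + R))
1/(f(130/294) + d(y)) = 1/(-9 + (40 - 10*(-19)² - 8*(-19) + 2*(-19)³)) = 1/(-9 + (40 - 10*361 + 152 + 2*(-6859))) = 1/(-9 + (40 - 3610 + 152 - 13718)) = 1/(-9 - 17136) = 1/(-17145) = -1/17145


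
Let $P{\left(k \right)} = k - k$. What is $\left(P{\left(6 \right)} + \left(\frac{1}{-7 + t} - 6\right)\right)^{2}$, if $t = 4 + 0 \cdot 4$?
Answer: $\frac{361}{9} \approx 40.111$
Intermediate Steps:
$P{\left(k \right)} = 0$
$t = 4$ ($t = 4 + 0 = 4$)
$\left(P{\left(6 \right)} + \left(\frac{1}{-7 + t} - 6\right)\right)^{2} = \left(0 + \left(\frac{1}{-7 + 4} - 6\right)\right)^{2} = \left(0 - \left(6 - \frac{1}{-3}\right)\right)^{2} = \left(0 - \frac{19}{3}\right)^{2} = \left(- \frac{19}{3}\right)^{2} = \frac{361}{9}$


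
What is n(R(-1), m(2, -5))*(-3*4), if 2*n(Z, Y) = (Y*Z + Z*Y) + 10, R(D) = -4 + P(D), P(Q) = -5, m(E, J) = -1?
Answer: -168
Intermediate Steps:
R(D) = -9 (R(D) = -4 - 5 = -9)
n(Z, Y) = 5 + Y*Z (n(Z, Y) = ((Y*Z + Z*Y) + 10)/2 = ((Y*Z + Y*Z) + 10)/2 = (2*Y*Z + 10)/2 = (10 + 2*Y*Z)/2 = 5 + Y*Z)
n(R(-1), m(2, -5))*(-3*4) = (5 - 1*(-9))*(-3*4) = (5 + 9)*(-12) = 14*(-12) = -168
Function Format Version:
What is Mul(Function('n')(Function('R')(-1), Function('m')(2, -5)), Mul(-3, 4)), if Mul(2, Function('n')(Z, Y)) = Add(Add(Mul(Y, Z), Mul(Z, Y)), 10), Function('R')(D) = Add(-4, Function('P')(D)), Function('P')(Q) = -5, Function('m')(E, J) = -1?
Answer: -168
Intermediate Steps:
Function('R')(D) = -9 (Function('R')(D) = Add(-4, -5) = -9)
Function('n')(Z, Y) = Add(5, Mul(Y, Z)) (Function('n')(Z, Y) = Mul(Rational(1, 2), Add(Add(Mul(Y, Z), Mul(Z, Y)), 10)) = Mul(Rational(1, 2), Add(Add(Mul(Y, Z), Mul(Y, Z)), 10)) = Mul(Rational(1, 2), Add(Mul(2, Y, Z), 10)) = Mul(Rational(1, 2), Add(10, Mul(2, Y, Z))) = Add(5, Mul(Y, Z)))
Mul(Function('n')(Function('R')(-1), Function('m')(2, -5)), Mul(-3, 4)) = Mul(Add(5, Mul(-1, -9)), Mul(-3, 4)) = Mul(Add(5, 9), -12) = Mul(14, -12) = -168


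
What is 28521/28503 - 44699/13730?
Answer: -98051363/43482910 ≈ -2.2549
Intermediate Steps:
28521/28503 - 44699/13730 = 28521*(1/28503) - 44699*1/13730 = 3169/3167 - 44699/13730 = -98051363/43482910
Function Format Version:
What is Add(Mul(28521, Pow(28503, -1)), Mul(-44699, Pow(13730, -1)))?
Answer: Rational(-98051363, 43482910) ≈ -2.2549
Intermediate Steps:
Add(Mul(28521, Pow(28503, -1)), Mul(-44699, Pow(13730, -1))) = Add(Mul(28521, Rational(1, 28503)), Mul(-44699, Rational(1, 13730))) = Add(Rational(3169, 3167), Rational(-44699, 13730)) = Rational(-98051363, 43482910)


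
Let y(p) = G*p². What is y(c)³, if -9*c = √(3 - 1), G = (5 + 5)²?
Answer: 8000000/531441 ≈ 15.053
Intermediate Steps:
G = 100 (G = 10² = 100)
c = -√2/9 (c = -√(3 - 1)/9 = -√2/9 ≈ -0.15713)
y(p) = 100*p²
y(c)³ = (100*(-√2/9)²)³ = (100*(2/81))³ = (200/81)³ = 8000000/531441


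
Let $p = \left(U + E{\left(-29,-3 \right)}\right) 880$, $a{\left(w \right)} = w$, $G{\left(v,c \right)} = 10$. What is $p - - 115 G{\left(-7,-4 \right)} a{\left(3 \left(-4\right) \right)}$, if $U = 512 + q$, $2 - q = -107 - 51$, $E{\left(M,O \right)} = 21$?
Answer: $596040$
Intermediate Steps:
$q = 160$ ($q = 2 - \left(-107 - 51\right) = 2 - -158 = 2 + 158 = 160$)
$U = 672$ ($U = 512 + 160 = 672$)
$p = 609840$ ($p = \left(672 + 21\right) 880 = 693 \cdot 880 = 609840$)
$p - - 115 G{\left(-7,-4 \right)} a{\left(3 \left(-4\right) \right)} = 609840 - \left(-115\right) 10 \cdot 3 \left(-4\right) = 609840 - \left(-1150\right) \left(-12\right) = 609840 - 13800 = 596040$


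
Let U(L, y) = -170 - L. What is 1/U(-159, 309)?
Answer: -1/11 ≈ -0.090909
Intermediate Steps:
1/U(-159, 309) = 1/(-170 - 1*(-159)) = 1/(-170 + 159) = 1/(-11) = -1/11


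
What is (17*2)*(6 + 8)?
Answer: 476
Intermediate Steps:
(17*2)*(6 + 8) = 34*14 = 476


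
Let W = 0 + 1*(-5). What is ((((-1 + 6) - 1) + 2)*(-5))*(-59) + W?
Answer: 1765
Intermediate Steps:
W = -5 (W = 0 - 5 = -5)
((((-1 + 6) - 1) + 2)*(-5))*(-59) + W = ((((-1 + 6) - 1) + 2)*(-5))*(-59) - 5 = (((5 - 1) + 2)*(-5))*(-59) - 5 = ((4 + 2)*(-5))*(-59) - 5 = (6*(-5))*(-59) - 5 = -30*(-59) - 5 = 1770 - 5 = 1765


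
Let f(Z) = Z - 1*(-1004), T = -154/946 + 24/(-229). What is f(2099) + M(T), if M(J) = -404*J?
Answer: 31619781/9847 ≈ 3211.1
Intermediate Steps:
T = -2635/9847 (T = -154*1/946 + 24*(-1/229) = -7/43 - 24/229 = -2635/9847 ≈ -0.26759)
f(Z) = 1004 + Z (f(Z) = Z + 1004 = 1004 + Z)
f(2099) + M(T) = (1004 + 2099) - 404*(-2635/9847) = 3103 + 1064540/9847 = 31619781/9847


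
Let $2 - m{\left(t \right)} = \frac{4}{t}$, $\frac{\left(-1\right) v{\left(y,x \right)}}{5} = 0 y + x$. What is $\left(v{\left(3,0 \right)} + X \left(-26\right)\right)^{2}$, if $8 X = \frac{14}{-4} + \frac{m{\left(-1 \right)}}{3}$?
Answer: $\frac{1521}{64} \approx 23.766$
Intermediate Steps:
$v{\left(y,x \right)} = - 5 x$ ($v{\left(y,x \right)} = - 5 \left(0 y + x\right) = - 5 \left(0 + x\right) = - 5 x$)
$m{\left(t \right)} = 2 - \frac{4}{t}$
$X = - \frac{3}{16}$ ($X = \frac{\frac{14}{-4} + \frac{2 - \frac{4}{-1}}{3}}{8} = \frac{14 \left(- \frac{1}{4}\right) + \left(2 - -4\right) \frac{1}{3}}{8} = \frac{- \frac{7}{2} + \left(2 + 4\right) \frac{1}{3}}{8} = \frac{- \frac{7}{2} + 6 \cdot \frac{1}{3}}{8} = \frac{- \frac{7}{2} + 2}{8} = \frac{1}{8} \left(- \frac{3}{2}\right) = - \frac{3}{16} \approx -0.1875$)
$\left(v{\left(3,0 \right)} + X \left(-26\right)\right)^{2} = \left(\left(-5\right) 0 - - \frac{39}{8}\right)^{2} = \left(0 + \frac{39}{8}\right)^{2} = \left(\frac{39}{8}\right)^{2} = \frac{1521}{64}$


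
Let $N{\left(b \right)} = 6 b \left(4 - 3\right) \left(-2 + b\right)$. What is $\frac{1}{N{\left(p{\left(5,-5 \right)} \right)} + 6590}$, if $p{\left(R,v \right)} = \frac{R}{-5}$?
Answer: $\frac{1}{6608} \approx 0.00015133$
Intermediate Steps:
$p{\left(R,v \right)} = - \frac{R}{5}$ ($p{\left(R,v \right)} = R \left(- \frac{1}{5}\right) = - \frac{R}{5}$)
$N{\left(b \right)} = 6 b \left(-2 + b\right)$ ($N{\left(b \right)} = 6 b 1 \left(-2 + b\right) = 6 b \left(-2 + b\right)$)
$\frac{1}{N{\left(p{\left(5,-5 \right)} \right)} + 6590} = \frac{1}{6 \left(\left(- \frac{1}{5}\right) 5\right) \left(-2 - 1\right) + 6590} = \frac{1}{6 \left(-1\right) \left(-2 - 1\right) + 6590} = \frac{1}{6 \left(-1\right) \left(-3\right) + 6590} = \frac{1}{18 + 6590} = \frac{1}{6608}$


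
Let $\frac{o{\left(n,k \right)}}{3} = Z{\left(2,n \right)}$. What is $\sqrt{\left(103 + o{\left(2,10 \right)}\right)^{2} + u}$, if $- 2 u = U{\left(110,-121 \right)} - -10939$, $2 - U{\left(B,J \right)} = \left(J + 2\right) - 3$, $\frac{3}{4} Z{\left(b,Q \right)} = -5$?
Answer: $\frac{\sqrt{5430}}{2} \approx 36.844$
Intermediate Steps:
$Z{\left(b,Q \right)} = - \frac{20}{3}$ ($Z{\left(b,Q \right)} = \frac{4}{3} \left(-5\right) = - \frac{20}{3}$)
$U{\left(B,J \right)} = 3 - J$ ($U{\left(B,J \right)} = 2 - \left(\left(J + 2\right) - 3\right) = 2 - \left(\left(2 + J\right) - 3\right) = 2 - \left(-1 + J\right) = 3 - J$)
$o{\left(n,k \right)} = -20$ ($o{\left(n,k \right)} = 3 \left(- \frac{20}{3}\right) = -20$)
$u = - \frac{11063}{2}$ ($u = - \frac{\left(3 - -121\right) - -10939}{2} = - \frac{\left(3 + 121\right) + 10939}{2} = - \frac{124 + 10939}{2} = \left(- \frac{1}{2}\right) 11063 = - \frac{11063}{2} \approx -5531.5$)
$\sqrt{\left(103 + o{\left(2,10 \right)}\right)^{2} + u} = \sqrt{\left(103 - 20\right)^{2} - \frac{11063}{2}} = \sqrt{83^{2} - \frac{11063}{2}} = \sqrt{6889 - \frac{11063}{2}} = \sqrt{\frac{2715}{2}} = \frac{\sqrt{5430}}{2}$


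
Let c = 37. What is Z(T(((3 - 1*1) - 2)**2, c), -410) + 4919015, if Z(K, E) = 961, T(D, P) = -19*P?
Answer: 4919976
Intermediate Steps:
Z(T(((3 - 1*1) - 2)**2, c), -410) + 4919015 = 961 + 4919015 = 4919976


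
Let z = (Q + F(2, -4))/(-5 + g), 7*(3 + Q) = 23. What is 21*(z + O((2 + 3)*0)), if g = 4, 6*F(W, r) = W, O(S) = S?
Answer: -13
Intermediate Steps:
Q = 2/7 (Q = -3 + (⅐)*23 = -3 + 23/7 = 2/7 ≈ 0.28571)
F(W, r) = W/6
z = -13/21 (z = (2/7 + (⅙)*2)/(-5 + 4) = (2/7 + ⅓)/(-1) = (13/21)*(-1) = -13/21 ≈ -0.61905)
21*(z + O((2 + 3)*0)) = 21*(-13/21 + (2 + 3)*0) = 21*(-13/21 + 5*0) = 21*(-13/21 + 0) = 21*(-13/21) = -13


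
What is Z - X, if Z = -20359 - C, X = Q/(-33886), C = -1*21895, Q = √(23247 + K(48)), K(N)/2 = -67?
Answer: 1536 + √23113/33886 ≈ 1536.0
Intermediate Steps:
K(N) = -134 (K(N) = 2*(-67) = -134)
Q = √23113 (Q = √(23247 - 134) = √23113 ≈ 152.03)
C = -21895
X = -√23113/33886 (X = √23113/(-33886) = √23113*(-1/33886) = -√23113/33886 ≈ -0.0044865)
Z = 1536 (Z = -20359 - 1*(-21895) = -20359 + 21895 = 1536)
Z - X = 1536 - (-1)*√23113/33886 = 1536 + √23113/33886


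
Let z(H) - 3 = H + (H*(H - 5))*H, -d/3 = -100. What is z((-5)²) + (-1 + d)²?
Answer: 101929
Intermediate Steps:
d = 300 (d = -3*(-100) = 300)
z(H) = 3 + H + H²*(-5 + H) (z(H) = 3 + (H + (H*(H - 5))*H) = 3 + (H + (H*(-5 + H))*H) = 3 + (H + H²*(-5 + H)) = 3 + H + H²*(-5 + H))
z((-5)²) + (-1 + d)² = (3 + (-5)² + ((-5)²)³ - 5*((-5)²)²) + (-1 + 300)² = (3 + 25 + 25³ - 5*25²) + 299² = (3 + 25 + 15625 - 5*625) + 89401 = (3 + 25 + 15625 - 3125) + 89401 = 12528 + 89401 = 101929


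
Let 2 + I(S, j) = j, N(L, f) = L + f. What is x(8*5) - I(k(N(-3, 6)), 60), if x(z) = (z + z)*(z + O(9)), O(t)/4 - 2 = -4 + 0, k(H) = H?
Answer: 2502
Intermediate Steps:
I(S, j) = -2 + j
O(t) = -8 (O(t) = 8 + 4*(-4 + 0) = 8 + 4*(-4) = 8 - 16 = -8)
x(z) = 2*z*(-8 + z) (x(z) = (z + z)*(z - 8) = (2*z)*(-8 + z) = 2*z*(-8 + z))
x(8*5) - I(k(N(-3, 6)), 60) = 2*(8*5)*(-8 + 8*5) - (-2 + 60) = 2*40*(-8 + 40) - 1*58 = 2*40*32 - 58 = 2560 - 58 = 2502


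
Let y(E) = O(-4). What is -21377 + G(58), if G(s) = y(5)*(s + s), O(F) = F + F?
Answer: -22305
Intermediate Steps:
O(F) = 2*F
y(E) = -8 (y(E) = 2*(-4) = -8)
G(s) = -16*s (G(s) = -8*(s + s) = -16*s)
-21377 + G(58) = -21377 - 16*58 = -21377 - 928 = -22305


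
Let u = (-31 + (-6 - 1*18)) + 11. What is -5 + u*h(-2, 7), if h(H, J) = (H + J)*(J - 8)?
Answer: 215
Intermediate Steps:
u = -44 (u = (-31 + (-6 - 18)) + 11 = (-31 - 24) + 11 = -55 + 11 = -44)
h(H, J) = (-8 + J)*(H + J) (h(H, J) = (H + J)*(-8 + J) = (-8 + J)*(H + J))
-5 + u*h(-2, 7) = -5 - 44*(7**2 - 8*(-2) - 8*7 - 2*7) = -5 - 44*(49 + 16 - 56 - 14) = -5 - 44*(-5) = -5 + 220 = 215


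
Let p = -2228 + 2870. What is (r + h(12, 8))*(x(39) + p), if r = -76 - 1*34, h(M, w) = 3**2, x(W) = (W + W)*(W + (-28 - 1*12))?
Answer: -56964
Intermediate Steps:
x(W) = 2*W*(-40 + W) (x(W) = (2*W)*(W + (-28 - 12)) = (2*W)*(W - 40) = (2*W)*(-40 + W) = 2*W*(-40 + W))
h(M, w) = 9
p = 642
r = -110 (r = -76 - 34 = -110)
(r + h(12, 8))*(x(39) + p) = (-110 + 9)*(2*39*(-40 + 39) + 642) = -101*(2*39*(-1) + 642) = -101*(-78 + 642) = -101*564 = -56964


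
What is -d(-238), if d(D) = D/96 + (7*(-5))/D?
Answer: 1903/816 ≈ 2.3321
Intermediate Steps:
d(D) = -35/D + D/96 (d(D) = D*(1/96) - 35/D = D/96 - 35/D = -35/D + D/96)
-d(-238) = -(-35/(-238) + (1/96)*(-238)) = -(-35*(-1/238) - 119/48) = -(5/34 - 119/48) = -1*(-1903/816) = 1903/816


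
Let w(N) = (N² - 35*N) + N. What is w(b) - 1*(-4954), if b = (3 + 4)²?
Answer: 5689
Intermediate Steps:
b = 49 (b = 7² = 49)
w(N) = N² - 34*N
w(b) - 1*(-4954) = 49*(-34 + 49) - 1*(-4954) = 49*15 + 4954 = 735 + 4954 = 5689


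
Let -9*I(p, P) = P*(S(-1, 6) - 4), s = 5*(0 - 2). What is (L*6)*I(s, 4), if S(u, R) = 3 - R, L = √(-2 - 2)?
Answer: 112*I/3 ≈ 37.333*I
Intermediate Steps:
L = 2*I (L = √(-4) = 2*I ≈ 2.0*I)
s = -10 (s = 5*(-2) = -10)
I(p, P) = 7*P/9 (I(p, P) = -P*((3 - 1*6) - 4)/9 = -P*((3 - 6) - 4)/9 = -P*(-3 - 4)/9 = -P*(-7)/9 = -(-7)*P/9 = 7*P/9)
(L*6)*I(s, 4) = ((2*I)*6)*((7/9)*4) = (12*I)*(28/9) = 112*I/3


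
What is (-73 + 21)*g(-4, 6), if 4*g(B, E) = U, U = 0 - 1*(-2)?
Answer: -26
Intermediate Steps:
U = 2 (U = 0 + 2 = 2)
g(B, E) = ½ (g(B, E) = (¼)*2 = ½)
(-73 + 21)*g(-4, 6) = (-73 + 21)*(½) = -52*½ = -26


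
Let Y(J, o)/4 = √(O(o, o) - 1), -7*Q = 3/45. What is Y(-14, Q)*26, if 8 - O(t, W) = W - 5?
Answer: 104*√132405/105 ≈ 360.41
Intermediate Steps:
O(t, W) = 13 - W (O(t, W) = 8 - (W - 5) = 8 - (-5 + W) = 8 + (5 - W) = 13 - W)
Q = -1/105 (Q = -3/(7*45) = -⅐*1/15 = -1/105 ≈ -0.0095238)
Y(J, o) = 4*√(12 - o) (Y(J, o) = 4*√((13 - o) - 1) = 4*√(12 - o))
Y(-14, Q)*26 = (4*√(12 - 1*(-1/105)))*26 = (4*√(12 + 1/105))*26 = (4*√(1261/105))*26 = (4*(√132405/105))*26 = (4*√132405/105)*26 = 104*√132405/105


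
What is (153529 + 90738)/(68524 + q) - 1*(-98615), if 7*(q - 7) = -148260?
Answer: 4669763132/47351 ≈ 98620.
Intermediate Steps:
q = -21173 (q = 7 + (1/7)*(-148260) = 7 - 21180 = -21173)
(153529 + 90738)/(68524 + q) - 1*(-98615) = (153529 + 90738)/(68524 - 21173) - 1*(-98615) = 244267/47351 + 98615 = 4669763132/47351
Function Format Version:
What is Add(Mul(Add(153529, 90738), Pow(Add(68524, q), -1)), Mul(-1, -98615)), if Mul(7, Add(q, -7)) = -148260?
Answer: Rational(4669763132, 47351) ≈ 98620.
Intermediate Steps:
q = -21173 (q = Add(7, Mul(Rational(1, 7), -148260)) = Add(7, -21180) = -21173)
Add(Mul(Add(153529, 90738), Pow(Add(68524, q), -1)), Mul(-1, -98615)) = Add(Mul(Add(153529, 90738), Pow(Add(68524, -21173), -1)), Mul(-1, -98615)) = Add(Mul(244267, Pow(47351, -1)), 98615) = Add(Mul(244267, Rational(1, 47351)), 98615) = Add(Rational(244267, 47351), 98615) = Rational(4669763132, 47351)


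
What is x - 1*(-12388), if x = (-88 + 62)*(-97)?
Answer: 14910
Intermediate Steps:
x = 2522 (x = -26*(-97) = 2522)
x - 1*(-12388) = 2522 - 1*(-12388) = 2522 + 12388 = 14910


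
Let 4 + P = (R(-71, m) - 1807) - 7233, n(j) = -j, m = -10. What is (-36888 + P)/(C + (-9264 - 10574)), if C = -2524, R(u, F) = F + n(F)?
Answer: 22966/11181 ≈ 2.0540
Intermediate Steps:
R(u, F) = 0 (R(u, F) = F - F = 0)
P = -9044 (P = -4 + ((0 - 1807) - 7233) = -4 + (-1807 - 7233) = -4 - 9040 = -9044)
(-36888 + P)/(C + (-9264 - 10574)) = (-36888 - 9044)/(-2524 + (-9264 - 10574)) = -45932/(-2524 - 19838) = -45932/(-22362) = -45932*(-1/22362) = 22966/11181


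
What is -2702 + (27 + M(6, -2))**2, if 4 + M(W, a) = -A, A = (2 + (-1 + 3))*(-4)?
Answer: -1181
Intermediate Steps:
A = -16 (A = (2 + 2)*(-4) = 4*(-4) = -16)
M(W, a) = 12 (M(W, a) = -4 - 1*(-16) = -4 + 16 = 12)
-2702 + (27 + M(6, -2))**2 = -2702 + (27 + 12)**2 = -2702 + 39**2 = -2702 + 1521 = -1181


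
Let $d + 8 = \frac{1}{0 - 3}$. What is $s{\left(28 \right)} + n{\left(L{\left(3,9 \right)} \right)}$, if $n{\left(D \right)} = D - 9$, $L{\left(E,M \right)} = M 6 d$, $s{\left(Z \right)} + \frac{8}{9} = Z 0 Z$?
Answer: $- \frac{4139}{9} \approx -459.89$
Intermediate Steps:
$d = - \frac{25}{3}$ ($d = -8 + \frac{1}{0 - 3} = -8 + \frac{1}{-3} = -8 - \frac{1}{3} = - \frac{25}{3} \approx -8.3333$)
$s{\left(Z \right)} = - \frac{8}{9}$ ($s{\left(Z \right)} = - \frac{8}{9} + Z 0 Z = - \frac{8}{9} + 0 Z = - \frac{8}{9} + 0 = - \frac{8}{9}$)
$L{\left(E,M \right)} = - 50 M$ ($L{\left(E,M \right)} = M 6 \left(- \frac{25}{3}\right) = 6 M \left(- \frac{25}{3}\right) = - 50 M$)
$n{\left(D \right)} = -9 + D$
$s{\left(28 \right)} + n{\left(L{\left(3,9 \right)} \right)} = - \frac{8}{9} - 459 = - \frac{4139}{9}$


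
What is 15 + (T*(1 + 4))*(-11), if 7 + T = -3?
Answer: 565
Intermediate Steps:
T = -10 (T = -7 - 3 = -10)
15 + (T*(1 + 4))*(-11) = 15 - 10*(1 + 4)*(-11) = 15 - 10*5*(-11) = 15 - 50*(-11) = 15 + 550 = 565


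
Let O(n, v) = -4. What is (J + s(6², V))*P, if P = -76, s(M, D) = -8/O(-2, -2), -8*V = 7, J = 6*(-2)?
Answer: 760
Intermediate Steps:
J = -12
V = -7/8 (V = -⅛*7 = -7/8 ≈ -0.87500)
s(M, D) = 2 (s(M, D) = -8/(-4) = -8*(-¼) = 2)
(J + s(6², V))*P = (-12 + 2)*(-76) = -10*(-76) = 760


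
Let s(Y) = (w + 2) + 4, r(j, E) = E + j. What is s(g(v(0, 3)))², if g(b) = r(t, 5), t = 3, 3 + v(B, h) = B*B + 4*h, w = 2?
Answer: 64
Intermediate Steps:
v(B, h) = -3 + B² + 4*h (v(B, h) = -3 + (B*B + 4*h) = -3 + (B² + 4*h) = -3 + B² + 4*h)
g(b) = 8 (g(b) = 5 + 3 = 8)
s(Y) = 8 (s(Y) = (2 + 2) + 4 = 4 + 4 = 8)
s(g(v(0, 3)))² = 8² = 64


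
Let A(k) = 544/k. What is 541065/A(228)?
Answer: 30840705/136 ≈ 2.2677e+5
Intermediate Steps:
541065/A(228) = 541065/((544/228)) = 541065/((544*(1/228))) = 541065/(136/57) = 541065*(57/136) = 30840705/136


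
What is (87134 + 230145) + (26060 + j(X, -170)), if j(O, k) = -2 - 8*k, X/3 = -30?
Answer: 344697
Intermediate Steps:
X = -90 (X = 3*(-30) = -90)
(87134 + 230145) + (26060 + j(X, -170)) = (87134 + 230145) + (26060 + (-2 - 8*(-170))) = 317279 + (26060 + (-2 + 1360)) = 317279 + (26060 + 1358) = 317279 + 27418 = 344697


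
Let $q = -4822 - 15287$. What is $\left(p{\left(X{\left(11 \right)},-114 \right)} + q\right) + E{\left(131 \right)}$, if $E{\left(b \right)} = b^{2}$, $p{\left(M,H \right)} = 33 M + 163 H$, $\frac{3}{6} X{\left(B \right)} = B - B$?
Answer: $-21530$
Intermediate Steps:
$X{\left(B \right)} = 0$ ($X{\left(B \right)} = 2 \left(B - B\right) = 2 \cdot 0 = 0$)
$q = -20109$ ($q = -4822 - 15287 = -20109$)
$\left(p{\left(X{\left(11 \right)},-114 \right)} + q\right) + E{\left(131 \right)} = \left(\left(33 \cdot 0 + 163 \left(-114\right)\right) - 20109\right) + 131^{2} = \left(\left(0 - 18582\right) - 20109\right) + 17161 = \left(-18582 - 20109\right) + 17161 = -38691 + 17161 = -21530$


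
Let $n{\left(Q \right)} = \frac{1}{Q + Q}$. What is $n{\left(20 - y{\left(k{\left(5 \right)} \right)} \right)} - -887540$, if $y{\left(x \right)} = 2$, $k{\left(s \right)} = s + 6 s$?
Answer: $\frac{31951441}{36} \approx 8.8754 \cdot 10^{5}$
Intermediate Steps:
$k{\left(s \right)} = 7 s$
$n{\left(Q \right)} = \frac{1}{2 Q}$
$n{\left(20 - y{\left(k{\left(5 \right)} \right)} \right)} - -887540 = \frac{1}{2 \left(20 - 2\right)} - -887540 = \frac{1}{2 \left(20 - 2\right)} + 887540 = \frac{1}{2 \cdot 18} + 887540 = \frac{1}{2} \cdot \frac{1}{18} + 887540 = \frac{1}{36} + 887540 = \frac{31951441}{36}$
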